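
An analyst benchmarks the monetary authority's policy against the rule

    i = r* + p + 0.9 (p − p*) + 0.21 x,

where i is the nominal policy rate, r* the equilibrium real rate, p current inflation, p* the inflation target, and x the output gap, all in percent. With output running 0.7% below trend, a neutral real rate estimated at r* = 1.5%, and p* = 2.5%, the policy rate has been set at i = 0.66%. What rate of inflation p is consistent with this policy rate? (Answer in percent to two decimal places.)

0.82%

Output 0.7% below potential → x = -0.7.
Collecting p: i = r* + (1 + 0.9) p − 0.9 p* + 0.21 x
1.9 p = 0.66 − 1.5 + 0.9 × 2.5 − 0.21 × (-0.7) = 1.557
p = 1.557 / 1.9 = 0.82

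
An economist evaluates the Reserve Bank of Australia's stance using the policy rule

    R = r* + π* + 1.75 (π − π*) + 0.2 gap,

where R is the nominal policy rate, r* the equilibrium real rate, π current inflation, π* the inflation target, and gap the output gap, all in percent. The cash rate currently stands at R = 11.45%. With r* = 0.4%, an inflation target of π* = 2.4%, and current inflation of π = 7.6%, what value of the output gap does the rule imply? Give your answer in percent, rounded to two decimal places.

0.2 gap = 11.45 − 0.4 − 2.4 − 1.75 × (7.6 − 2.4) = -0.45
gap = -0.45 / 0.2 = -2.25

-2.25%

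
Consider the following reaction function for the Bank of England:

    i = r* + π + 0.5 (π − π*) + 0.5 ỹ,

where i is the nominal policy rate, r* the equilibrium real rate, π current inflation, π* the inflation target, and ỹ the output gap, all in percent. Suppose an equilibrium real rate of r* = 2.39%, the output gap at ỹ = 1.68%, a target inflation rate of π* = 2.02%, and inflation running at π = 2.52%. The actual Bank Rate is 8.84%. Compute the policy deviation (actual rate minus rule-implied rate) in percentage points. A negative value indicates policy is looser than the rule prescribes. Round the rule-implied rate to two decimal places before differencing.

2.84 pp

i = 2.39 + 2.52 + 0.5 × (2.52 − 2.02) + 0.5 × 1.68
   = 2.39 + 2.52 + 0.25 + 0.84 = 6.00
Deviation = 8.84 − 6.00 = 2.84 pp.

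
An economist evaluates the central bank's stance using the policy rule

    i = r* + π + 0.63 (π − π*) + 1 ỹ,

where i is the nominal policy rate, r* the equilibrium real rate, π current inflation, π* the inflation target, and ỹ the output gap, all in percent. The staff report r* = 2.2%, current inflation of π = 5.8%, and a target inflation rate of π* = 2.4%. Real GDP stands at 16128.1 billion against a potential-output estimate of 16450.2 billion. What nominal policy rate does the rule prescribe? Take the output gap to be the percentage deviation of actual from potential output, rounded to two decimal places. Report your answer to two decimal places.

Output gap = 100 × (16128.1 − 16450.2) / 16450.2 = -1.96%.
i = 2.20 + 5.80 + 0.63 × (5.80 − 2.40) + 1 × (-1.96)
   = 2.20 + 5.8 + 2.142 − 1.96 = 8.18

8.18%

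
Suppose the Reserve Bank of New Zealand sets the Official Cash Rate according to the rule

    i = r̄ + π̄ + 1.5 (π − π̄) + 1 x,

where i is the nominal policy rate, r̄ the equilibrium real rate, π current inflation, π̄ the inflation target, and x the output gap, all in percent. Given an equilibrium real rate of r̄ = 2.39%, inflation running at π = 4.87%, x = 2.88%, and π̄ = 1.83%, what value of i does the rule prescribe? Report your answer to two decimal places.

11.66%

i = 2.39 + 1.83 + 1.5 × (4.87 − 1.83) + 1 × 2.88
   = 2.39 + 1.83 + 4.56 + 2.88 = 11.66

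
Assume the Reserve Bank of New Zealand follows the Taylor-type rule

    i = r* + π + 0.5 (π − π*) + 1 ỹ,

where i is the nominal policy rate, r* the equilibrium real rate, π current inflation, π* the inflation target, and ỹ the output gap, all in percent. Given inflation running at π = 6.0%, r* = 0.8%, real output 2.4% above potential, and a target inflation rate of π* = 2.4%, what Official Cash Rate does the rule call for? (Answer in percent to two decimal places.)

Output 2.4% above potential → ỹ = 2.4.
i = 0.8 + 6.0 + 0.5 × (6.0 − 2.4) + 1 × 2.4
   = 0.8 + 6 + 1.8 + 2.4 = 11.00

11.00%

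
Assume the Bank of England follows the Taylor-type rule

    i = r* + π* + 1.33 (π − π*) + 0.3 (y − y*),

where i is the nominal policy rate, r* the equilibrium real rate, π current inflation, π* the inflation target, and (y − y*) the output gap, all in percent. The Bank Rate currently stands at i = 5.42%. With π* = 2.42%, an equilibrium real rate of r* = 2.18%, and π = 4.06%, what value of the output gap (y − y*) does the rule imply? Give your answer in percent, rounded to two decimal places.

-4.54%

0.3 (y − y*) = 5.42 − 2.18 − 2.42 − 1.33 × (4.06 − 2.42) = -1.3612
(y − y*) = -1.3612 / 0.3 = -4.54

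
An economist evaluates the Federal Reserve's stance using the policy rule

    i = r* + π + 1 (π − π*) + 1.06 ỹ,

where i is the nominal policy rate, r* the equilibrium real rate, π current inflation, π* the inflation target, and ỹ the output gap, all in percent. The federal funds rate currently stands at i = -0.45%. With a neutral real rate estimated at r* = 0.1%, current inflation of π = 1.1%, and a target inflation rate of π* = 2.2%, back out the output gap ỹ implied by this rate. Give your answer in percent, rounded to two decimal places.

1.06 ỹ = -0.45 − 0.1 − 1.1 − 1 × (1.1 − 2.2) = -0.55
ỹ = -0.55 / 1.06 = -0.52

-0.52%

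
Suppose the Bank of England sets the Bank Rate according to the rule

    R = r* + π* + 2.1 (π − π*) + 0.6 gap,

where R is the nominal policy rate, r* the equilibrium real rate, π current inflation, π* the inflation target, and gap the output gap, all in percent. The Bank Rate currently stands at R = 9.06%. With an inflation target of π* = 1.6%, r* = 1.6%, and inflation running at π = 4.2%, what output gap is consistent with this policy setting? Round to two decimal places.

0.6 gap = 9.06 − 1.6 − 1.6 − 2.1 × (4.2 − 1.6) = 0.4
gap = 0.4 / 0.6 = 0.67

0.67%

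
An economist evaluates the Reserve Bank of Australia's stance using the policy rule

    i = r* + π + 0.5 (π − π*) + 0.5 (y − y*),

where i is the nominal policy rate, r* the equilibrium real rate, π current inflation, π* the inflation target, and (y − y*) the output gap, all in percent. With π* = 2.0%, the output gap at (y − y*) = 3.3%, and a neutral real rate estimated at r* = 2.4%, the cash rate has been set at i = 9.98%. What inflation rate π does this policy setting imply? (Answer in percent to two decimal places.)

4.62%

Collecting π: i = r* + (1 + 0.5) π − 0.5 π* + 0.5 (y − y*)
1.5 π = 9.98 − 2.4 + 0.5 × 2.0 − 0.5 × 3.3 = 6.93
π = 6.93 / 1.5 = 4.62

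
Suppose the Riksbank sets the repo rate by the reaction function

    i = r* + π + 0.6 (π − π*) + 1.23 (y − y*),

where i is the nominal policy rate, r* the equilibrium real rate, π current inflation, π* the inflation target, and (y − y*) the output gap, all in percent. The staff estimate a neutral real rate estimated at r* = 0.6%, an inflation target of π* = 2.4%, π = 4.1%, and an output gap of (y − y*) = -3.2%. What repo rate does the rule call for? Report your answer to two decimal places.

i = 0.6 + 4.1 + 0.6 × (4.1 − 2.4) + 1.23 × (-3.2)
   = 0.6 + 4.1 + 1.02 − 3.936 = 1.78

1.78%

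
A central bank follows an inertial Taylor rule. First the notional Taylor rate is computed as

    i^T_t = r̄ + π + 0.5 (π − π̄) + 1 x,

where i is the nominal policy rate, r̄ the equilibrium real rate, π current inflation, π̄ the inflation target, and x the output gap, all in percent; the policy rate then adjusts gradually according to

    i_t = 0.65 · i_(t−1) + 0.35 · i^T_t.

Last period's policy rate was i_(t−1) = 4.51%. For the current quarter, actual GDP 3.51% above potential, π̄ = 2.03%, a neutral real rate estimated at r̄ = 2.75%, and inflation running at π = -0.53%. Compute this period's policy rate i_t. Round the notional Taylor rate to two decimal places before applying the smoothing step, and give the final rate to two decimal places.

4.49%

Output 3.51% above potential → x = 3.51.
i^T_t = 2.75 + (-0.53) + 0.5 × (-0.53 − 2.03) + 1 × 3.51
   = 2.75 − 0.53 − 1.28 + 3.51 = 4.45
i_t = 0.65 × 4.51 + 0.35 × 4.45 = 2.9315 + 1.5575 = 4.49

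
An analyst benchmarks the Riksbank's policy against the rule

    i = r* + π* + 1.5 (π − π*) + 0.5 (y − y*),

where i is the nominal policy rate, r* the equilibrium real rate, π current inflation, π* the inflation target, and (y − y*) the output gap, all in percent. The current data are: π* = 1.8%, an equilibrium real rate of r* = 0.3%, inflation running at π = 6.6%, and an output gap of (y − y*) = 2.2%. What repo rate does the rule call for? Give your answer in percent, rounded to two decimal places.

10.40%

i = 0.3 + 1.8 + 1.5 × (6.6 − 1.8) + 0.5 × 2.2
   = 0.3 + 1.8 + 7.2 + 1.1 = 10.40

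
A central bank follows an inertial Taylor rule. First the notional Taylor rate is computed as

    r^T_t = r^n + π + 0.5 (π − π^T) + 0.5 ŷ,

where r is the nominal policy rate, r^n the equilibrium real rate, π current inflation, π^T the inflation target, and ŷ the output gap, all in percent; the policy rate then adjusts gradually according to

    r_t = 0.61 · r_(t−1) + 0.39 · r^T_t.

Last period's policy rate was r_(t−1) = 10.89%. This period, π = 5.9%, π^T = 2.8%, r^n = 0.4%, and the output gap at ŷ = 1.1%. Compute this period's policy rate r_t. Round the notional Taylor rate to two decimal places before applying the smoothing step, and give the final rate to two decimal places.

9.92%

r^T_t = 0.4 + 5.9 + 0.5 × (5.9 − 2.8) + 0.5 × 1.1
   = 0.4 + 5.9 + 1.55 + 0.55 = 8.40
r_t = 0.61 × 10.89 + 0.39 × 8.40 = 6.6429 + 3.276 = 9.92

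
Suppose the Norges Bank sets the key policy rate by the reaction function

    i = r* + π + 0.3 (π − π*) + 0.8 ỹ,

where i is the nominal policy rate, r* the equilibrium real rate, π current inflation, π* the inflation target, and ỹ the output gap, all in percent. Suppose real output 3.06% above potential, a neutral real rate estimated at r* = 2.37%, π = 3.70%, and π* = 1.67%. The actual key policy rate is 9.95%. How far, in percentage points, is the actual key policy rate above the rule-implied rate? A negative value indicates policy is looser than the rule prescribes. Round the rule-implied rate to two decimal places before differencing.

0.82 pp

Output 3.06% above potential → ỹ = 3.06.
i = 2.37 + 3.70 + 0.3 × (3.70 − 1.67) + 0.8 × 3.06
   = 2.37 + 3.7 + 0.609 + 2.448 = 9.13
Deviation = 9.95 − 9.13 = 0.82 pp.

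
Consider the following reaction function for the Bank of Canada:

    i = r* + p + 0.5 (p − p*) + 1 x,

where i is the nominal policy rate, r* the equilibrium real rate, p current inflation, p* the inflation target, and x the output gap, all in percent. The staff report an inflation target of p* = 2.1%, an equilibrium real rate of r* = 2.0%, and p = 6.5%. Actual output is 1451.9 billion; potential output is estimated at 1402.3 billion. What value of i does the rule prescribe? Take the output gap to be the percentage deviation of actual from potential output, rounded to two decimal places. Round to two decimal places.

14.24%

Output gap = 100 × (1451.9 − 1402.3) / 1402.3 = 3.54%.
i = 2.00 + 6.50 + 0.5 × (6.50 − 2.10) + 1 × 3.54
   = 2.00 + 6.5 + 2.2 + 3.54 = 14.24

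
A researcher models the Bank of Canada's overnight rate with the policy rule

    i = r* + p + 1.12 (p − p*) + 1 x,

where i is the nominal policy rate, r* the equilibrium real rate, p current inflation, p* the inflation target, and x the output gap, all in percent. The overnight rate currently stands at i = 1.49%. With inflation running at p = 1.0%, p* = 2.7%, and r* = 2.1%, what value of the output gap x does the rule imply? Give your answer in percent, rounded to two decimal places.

1 x = 1.49 − 2.1 − 1.0 − 1.12 × (1.0 − 2.7) = 0.294
x = 0.294 / 1 = 0.29

0.29%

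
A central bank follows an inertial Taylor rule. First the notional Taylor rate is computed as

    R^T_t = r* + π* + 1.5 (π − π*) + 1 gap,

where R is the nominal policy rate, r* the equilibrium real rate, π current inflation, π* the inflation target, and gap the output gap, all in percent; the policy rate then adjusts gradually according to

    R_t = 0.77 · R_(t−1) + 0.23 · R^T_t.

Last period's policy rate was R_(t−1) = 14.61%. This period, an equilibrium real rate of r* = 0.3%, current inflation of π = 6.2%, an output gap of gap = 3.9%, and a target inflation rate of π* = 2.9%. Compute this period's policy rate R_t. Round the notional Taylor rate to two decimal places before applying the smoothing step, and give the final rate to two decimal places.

14.02%

R^T_t = 0.3 + 2.9 + 1.5 × (6.2 − 2.9) + 1 × 3.9
   = 0.3 + 2.9 + 4.95 + 3.9 = 12.05
R_t = 0.77 × 14.61 + 0.23 × 12.05 = 11.2497 + 2.7715 = 14.02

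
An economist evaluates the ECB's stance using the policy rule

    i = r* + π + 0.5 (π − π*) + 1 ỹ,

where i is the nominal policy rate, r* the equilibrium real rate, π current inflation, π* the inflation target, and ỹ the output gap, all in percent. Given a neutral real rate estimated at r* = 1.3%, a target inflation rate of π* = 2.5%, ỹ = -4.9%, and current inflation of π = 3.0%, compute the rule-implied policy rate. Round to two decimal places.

-0.35%

i = 1.3 + 3.0 + 0.5 × (3.0 − 2.5) + 1 × (-4.9)
   = 1.3 + 3 + 0.25 − 4.9 = -0.35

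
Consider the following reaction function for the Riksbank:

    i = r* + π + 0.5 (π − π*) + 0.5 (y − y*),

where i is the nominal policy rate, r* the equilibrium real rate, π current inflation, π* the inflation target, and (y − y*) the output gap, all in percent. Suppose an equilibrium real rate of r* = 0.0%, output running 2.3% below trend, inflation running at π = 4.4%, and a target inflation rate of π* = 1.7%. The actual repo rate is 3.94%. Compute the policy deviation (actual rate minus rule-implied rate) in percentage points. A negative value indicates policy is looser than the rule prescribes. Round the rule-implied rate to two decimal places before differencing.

-0.66 pp

Output 2.3% below potential → (y − y*) = -2.3.
i = 0.0 + 4.4 + 0.5 × (4.4 − 1.7) + 0.5 × (-2.3)
   = 0.0 + 4.4 + 1.35 − 1.15 = 4.60
Deviation = 3.94 − 4.60 = -0.66 pp.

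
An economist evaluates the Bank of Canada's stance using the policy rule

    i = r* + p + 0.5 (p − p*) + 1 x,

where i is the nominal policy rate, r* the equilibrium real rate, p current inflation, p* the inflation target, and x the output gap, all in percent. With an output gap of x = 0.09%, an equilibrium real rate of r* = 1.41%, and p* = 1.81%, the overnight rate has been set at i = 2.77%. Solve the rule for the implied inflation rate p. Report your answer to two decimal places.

Collecting p: i = r* + (1 + 0.5) p − 0.5 p* + 1 x
1.5 p = 2.77 − 1.41 + 0.5 × 1.81 − 1 × 0.09 = 2.175
p = 2.175 / 1.5 = 1.45

1.45%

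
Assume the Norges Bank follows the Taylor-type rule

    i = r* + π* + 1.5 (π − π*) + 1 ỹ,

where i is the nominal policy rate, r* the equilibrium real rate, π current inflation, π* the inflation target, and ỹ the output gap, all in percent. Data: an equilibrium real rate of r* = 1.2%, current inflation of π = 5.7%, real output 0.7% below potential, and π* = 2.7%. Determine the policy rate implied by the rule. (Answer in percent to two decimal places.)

7.70%

Output 0.7% below potential → ỹ = -0.7.
i = 1.2 + 2.7 + 1.5 × (5.7 − 2.7) + 1 × (-0.7)
   = 1.2 + 2.7 + 4.5 − 0.7 = 7.70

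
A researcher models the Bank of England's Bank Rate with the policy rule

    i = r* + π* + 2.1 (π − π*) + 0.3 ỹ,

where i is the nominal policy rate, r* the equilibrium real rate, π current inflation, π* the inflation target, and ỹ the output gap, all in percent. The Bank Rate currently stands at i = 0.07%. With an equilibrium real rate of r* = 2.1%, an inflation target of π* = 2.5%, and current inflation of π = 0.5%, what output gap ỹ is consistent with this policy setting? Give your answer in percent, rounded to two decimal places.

0.3 ỹ = 0.07 − 2.1 − 2.5 − 2.1 × (0.5 − 2.5) = -0.33
ỹ = -0.33 / 0.3 = -1.10

-1.10%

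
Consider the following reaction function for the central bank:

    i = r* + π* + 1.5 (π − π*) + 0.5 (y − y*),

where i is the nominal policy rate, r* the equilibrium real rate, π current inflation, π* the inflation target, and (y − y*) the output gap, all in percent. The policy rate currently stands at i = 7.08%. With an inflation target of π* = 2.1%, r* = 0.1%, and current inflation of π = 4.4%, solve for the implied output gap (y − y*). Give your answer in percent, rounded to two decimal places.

2.86%

0.5 (y − y*) = 7.08 − 0.1 − 2.1 − 1.5 × (4.4 − 2.1) = 1.43
(y − y*) = 1.43 / 0.5 = 2.86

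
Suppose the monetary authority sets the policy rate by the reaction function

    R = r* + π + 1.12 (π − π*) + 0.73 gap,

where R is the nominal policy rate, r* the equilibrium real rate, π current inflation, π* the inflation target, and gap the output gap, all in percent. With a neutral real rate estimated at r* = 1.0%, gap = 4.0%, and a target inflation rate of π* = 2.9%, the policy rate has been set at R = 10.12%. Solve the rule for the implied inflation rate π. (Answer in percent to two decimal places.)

4.46%

Collecting π: R = r* + (1 + 1.12) π − 1.12 π* + 0.73 gap
2.12 π = 10.12 − 1.0 + 1.12 × 2.9 − 0.73 × 4.0 = 9.448
π = 9.448 / 2.12 = 4.46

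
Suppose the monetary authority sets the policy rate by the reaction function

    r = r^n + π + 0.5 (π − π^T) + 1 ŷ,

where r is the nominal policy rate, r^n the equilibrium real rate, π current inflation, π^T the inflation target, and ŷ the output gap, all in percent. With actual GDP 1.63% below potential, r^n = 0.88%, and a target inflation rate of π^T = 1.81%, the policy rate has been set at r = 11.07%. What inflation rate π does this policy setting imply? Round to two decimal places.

Output 1.63% below potential → ŷ = -1.63.
Collecting π: r = r^n + (1 + 0.5) π − 0.5 π^T + 1 ŷ
1.5 π = 11.07 − 0.88 + 0.5 × 1.81 − 1 × (-1.63) = 12.725
π = 12.725 / 1.5 = 8.48

8.48%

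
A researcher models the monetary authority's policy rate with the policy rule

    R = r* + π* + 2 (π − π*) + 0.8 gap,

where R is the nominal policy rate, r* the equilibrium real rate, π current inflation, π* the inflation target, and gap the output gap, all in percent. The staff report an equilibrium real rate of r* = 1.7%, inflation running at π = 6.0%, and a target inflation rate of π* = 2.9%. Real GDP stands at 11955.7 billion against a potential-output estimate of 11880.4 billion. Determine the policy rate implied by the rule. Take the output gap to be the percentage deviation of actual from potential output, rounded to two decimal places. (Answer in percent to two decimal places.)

Output gap = 100 × (11955.7 − 11880.4) / 11880.4 = 0.63%.
R = 1.70 + 2.90 + 2 × (6.00 − 2.90) + 0.8 × 0.63
   = 1.70 + 2.9 + 6.2 + 0.504 = 11.30

11.30%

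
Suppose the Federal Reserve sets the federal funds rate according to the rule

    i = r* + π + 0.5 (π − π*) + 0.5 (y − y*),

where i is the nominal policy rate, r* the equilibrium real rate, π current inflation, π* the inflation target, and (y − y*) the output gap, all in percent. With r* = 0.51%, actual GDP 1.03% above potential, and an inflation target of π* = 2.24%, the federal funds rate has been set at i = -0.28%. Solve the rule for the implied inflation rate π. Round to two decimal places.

-0.12%

Output 1.03% above potential → (y − y*) = 1.03.
Collecting π: i = r* + (1 + 0.5) π − 0.5 π* + 0.5 (y − y*)
1.5 π = -0.28 − 0.51 + 0.5 × 2.24 − 0.5 × 1.03 = -0.185
π = -0.185 / 1.5 = -0.12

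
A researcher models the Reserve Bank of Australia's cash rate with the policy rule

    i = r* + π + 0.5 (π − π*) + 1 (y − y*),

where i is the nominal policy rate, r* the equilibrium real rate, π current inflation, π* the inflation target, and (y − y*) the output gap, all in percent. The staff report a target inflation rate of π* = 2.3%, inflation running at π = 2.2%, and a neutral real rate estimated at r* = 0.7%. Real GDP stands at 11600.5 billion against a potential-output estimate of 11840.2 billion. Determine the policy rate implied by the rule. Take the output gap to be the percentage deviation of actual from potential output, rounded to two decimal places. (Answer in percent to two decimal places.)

Output gap = 100 × (11600.5 − 11840.2) / 11840.2 = -2.02%.
i = 0.70 + 2.20 + 0.5 × (2.20 − 2.30) + 1 × (-2.02)
   = 0.70 + 2.2 − 0.05 − 2.02 = 0.83

0.83%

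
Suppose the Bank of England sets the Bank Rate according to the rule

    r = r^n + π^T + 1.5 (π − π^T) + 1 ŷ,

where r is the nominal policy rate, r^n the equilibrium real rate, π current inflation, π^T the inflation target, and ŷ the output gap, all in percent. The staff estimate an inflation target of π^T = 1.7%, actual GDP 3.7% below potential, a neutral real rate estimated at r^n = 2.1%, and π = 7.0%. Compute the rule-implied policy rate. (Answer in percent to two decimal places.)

Output 3.7% below potential → ŷ = -3.7.
r = 2.1 + 1.7 + 1.5 × (7.0 − 1.7) + 1 × (-3.7)
   = 2.1 + 1.7 + 7.95 − 3.7 = 8.05

8.05%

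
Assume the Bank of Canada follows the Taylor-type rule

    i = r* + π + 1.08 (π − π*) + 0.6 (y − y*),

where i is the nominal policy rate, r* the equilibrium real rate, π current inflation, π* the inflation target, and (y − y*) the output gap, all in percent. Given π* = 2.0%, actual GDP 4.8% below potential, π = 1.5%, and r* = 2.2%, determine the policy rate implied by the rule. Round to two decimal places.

0.28%

Output 4.8% below potential → (y − y*) = -4.8.
i = 2.2 + 1.5 + 1.08 × (1.5 − 2.0) + 0.6 × (-4.8)
   = 2.2 + 1.5 − 0.54 − 2.88 = 0.28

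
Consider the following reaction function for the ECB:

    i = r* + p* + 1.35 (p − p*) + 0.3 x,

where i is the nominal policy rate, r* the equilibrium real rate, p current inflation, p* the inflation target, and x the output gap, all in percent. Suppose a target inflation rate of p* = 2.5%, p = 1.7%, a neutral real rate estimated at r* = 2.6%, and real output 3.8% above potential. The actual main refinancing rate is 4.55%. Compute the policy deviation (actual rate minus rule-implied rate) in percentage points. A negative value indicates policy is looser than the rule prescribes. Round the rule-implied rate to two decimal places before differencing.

Output 3.8% above potential → x = 3.8.
i = 2.6 + 2.5 + 1.35 × (1.7 − 2.5) + 0.3 × 3.8
   = 2.6 + 2.5 − 1.08 + 1.14 = 5.16
Deviation = 4.55 − 5.16 = -0.61 pp.

-0.61 pp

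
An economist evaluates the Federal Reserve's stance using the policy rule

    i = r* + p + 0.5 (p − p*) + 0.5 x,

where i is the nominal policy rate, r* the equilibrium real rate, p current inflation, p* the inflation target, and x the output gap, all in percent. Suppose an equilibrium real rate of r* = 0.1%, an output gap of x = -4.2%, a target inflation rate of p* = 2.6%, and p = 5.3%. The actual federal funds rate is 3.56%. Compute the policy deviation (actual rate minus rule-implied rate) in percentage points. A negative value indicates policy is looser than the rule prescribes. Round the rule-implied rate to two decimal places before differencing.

-1.09 pp

i = 0.1 + 5.3 + 0.5 × (5.3 − 2.6) + 0.5 × (-4.2)
   = 0.1 + 5.3 + 1.35 − 2.1 = 4.65
Deviation = 3.56 − 4.65 = -1.09 pp.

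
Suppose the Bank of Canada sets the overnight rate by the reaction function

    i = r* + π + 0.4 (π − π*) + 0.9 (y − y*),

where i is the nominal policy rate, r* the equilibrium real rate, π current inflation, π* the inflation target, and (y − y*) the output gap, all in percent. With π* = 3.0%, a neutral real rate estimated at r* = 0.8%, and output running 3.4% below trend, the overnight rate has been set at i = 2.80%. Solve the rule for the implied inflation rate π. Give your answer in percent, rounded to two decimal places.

Output 3.4% below potential → (y − y*) = -3.4.
Collecting π: i = r* + (1 + 0.4) π − 0.4 π* + 0.9 (y − y*)
1.4 π = 2.80 − 0.8 + 0.4 × 3.0 − 0.9 × (-3.4) = 6.26
π = 6.26 / 1.4 = 4.47

4.47%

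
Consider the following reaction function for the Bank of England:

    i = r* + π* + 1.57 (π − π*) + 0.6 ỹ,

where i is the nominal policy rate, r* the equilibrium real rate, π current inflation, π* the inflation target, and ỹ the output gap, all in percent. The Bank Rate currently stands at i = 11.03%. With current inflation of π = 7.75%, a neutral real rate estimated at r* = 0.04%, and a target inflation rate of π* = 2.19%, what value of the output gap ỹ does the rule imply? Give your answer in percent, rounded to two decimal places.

0.12%

0.6 ỹ = 11.03 − 0.04 − 2.19 − 1.57 × (7.75 − 2.19) = 0.0708
ỹ = 0.0708 / 0.6 = 0.12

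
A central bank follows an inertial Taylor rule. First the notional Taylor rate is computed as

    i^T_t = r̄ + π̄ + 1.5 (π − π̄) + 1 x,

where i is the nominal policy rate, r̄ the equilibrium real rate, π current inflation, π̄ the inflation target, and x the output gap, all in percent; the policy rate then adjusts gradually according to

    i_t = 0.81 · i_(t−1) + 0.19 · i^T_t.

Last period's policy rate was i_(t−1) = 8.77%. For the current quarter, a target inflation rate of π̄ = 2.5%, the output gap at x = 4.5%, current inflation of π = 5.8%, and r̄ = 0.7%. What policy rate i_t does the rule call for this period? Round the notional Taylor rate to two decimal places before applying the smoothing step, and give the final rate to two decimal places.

i^T_t = 0.7 + 2.5 + 1.5 × (5.8 − 2.5) + 1 × 4.5
   = 0.7 + 2.5 + 4.95 + 4.5 = 12.65
i_t = 0.81 × 8.77 + 0.19 × 12.65 = 7.1037 + 2.4035 = 9.51

9.51%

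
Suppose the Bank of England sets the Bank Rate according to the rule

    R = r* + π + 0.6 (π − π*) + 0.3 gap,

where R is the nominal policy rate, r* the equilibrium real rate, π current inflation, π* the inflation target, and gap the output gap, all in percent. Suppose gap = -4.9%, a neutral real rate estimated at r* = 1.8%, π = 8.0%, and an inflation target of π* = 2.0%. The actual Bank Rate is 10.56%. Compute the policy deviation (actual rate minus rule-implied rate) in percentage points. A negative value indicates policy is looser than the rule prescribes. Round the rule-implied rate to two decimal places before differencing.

-1.37 pp

R = 1.8 + 8.0 + 0.6 × (8.0 − 2.0) + 0.3 × (-4.9)
   = 1.8 + 8 + 3.6 − 1.47 = 11.93
Deviation = 10.56 − 11.93 = -1.37 pp.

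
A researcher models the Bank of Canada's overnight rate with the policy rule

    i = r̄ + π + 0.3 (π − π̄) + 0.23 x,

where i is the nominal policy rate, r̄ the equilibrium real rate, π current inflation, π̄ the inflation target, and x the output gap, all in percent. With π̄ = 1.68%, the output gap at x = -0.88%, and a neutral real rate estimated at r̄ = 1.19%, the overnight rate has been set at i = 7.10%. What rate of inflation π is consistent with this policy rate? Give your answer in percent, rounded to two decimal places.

5.09%

Collecting π: i = r̄ + (1 + 0.3) π − 0.3 π̄ + 0.23 x
1.3 π = 7.10 − 1.19 + 0.3 × 1.68 − 0.23 × (-0.88) = 6.6164
π = 6.6164 / 1.3 = 5.09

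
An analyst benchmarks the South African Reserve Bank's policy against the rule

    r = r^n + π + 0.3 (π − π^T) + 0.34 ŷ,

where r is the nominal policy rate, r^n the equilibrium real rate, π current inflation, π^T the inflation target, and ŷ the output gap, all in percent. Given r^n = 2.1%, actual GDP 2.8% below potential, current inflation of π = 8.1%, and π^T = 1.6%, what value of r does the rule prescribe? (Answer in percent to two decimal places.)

11.20%

Output 2.8% below potential → ŷ = -2.8.
r = 2.1 + 8.1 + 0.3 × (8.1 − 1.6) + 0.34 × (-2.8)
   = 2.1 + 8.1 + 1.95 − 0.952 = 11.20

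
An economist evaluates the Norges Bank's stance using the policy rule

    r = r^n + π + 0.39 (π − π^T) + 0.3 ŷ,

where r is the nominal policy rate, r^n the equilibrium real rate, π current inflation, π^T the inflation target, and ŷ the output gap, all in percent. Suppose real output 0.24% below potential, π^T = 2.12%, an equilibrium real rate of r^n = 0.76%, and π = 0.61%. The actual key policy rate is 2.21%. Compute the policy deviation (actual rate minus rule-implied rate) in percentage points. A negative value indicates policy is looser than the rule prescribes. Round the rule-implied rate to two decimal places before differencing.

Output 0.24% below potential → ŷ = -0.24.
r = 0.76 + 0.61 + 0.39 × (0.61 − 2.12) + 0.3 × (-0.24)
   = 0.76 + 0.61 − 0.5889 − 0.072 = 0.71
Deviation = 2.21 − 0.71 = 1.50 pp.

1.50 pp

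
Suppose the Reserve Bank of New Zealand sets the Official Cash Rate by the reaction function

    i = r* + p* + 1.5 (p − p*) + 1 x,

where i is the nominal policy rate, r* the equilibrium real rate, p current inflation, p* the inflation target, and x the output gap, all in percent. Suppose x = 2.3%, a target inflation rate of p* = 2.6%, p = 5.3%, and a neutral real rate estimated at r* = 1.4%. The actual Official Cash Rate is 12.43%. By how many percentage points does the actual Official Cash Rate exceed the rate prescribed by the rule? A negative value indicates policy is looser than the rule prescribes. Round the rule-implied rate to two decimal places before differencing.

i = 1.4 + 2.6 + 1.5 × (5.3 − 2.6) + 1 × 2.3
   = 1.4 + 2.6 + 4.05 + 2.3 = 10.35
Deviation = 12.43 − 10.35 = 2.08 pp.

2.08 pp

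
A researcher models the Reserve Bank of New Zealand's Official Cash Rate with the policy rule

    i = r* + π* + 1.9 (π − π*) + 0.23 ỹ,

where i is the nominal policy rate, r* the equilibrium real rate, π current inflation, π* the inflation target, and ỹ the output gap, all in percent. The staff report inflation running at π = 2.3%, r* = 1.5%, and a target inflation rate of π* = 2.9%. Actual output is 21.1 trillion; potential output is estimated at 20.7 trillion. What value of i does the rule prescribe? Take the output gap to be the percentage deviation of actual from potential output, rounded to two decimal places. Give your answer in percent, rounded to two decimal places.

Output gap = 100 × (21.1 − 20.7) / 20.7 = 1.93%.
i = 1.50 + 2.90 + 1.9 × (2.30 − 2.90) + 0.23 × 1.93
   = 1.50 + 2.9 − 1.14 + 0.4439 = 3.70

3.70%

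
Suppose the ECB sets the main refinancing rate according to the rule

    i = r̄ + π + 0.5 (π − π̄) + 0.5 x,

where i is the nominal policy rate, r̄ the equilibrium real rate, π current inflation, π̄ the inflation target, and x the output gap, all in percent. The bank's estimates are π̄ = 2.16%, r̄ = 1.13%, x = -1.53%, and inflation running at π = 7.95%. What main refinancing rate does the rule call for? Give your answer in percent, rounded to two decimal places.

11.21%

i = 1.13 + 7.95 + 0.5 × (7.95 − 2.16) + 0.5 × (-1.53)
   = 1.13 + 7.95 + 2.895 − 0.765 = 11.21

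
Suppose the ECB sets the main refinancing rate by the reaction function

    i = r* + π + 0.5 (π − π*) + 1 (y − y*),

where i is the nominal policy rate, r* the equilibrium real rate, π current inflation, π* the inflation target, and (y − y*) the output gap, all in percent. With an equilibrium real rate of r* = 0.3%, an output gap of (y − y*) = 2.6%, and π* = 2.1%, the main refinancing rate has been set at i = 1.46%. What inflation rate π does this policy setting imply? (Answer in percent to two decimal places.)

Collecting π: i = r* + (1 + 0.5) π − 0.5 π* + 1 (y − y*)
1.5 π = 1.46 − 0.3 + 0.5 × 2.1 − 1 × 2.6 = -0.39
π = -0.39 / 1.5 = -0.26

-0.26%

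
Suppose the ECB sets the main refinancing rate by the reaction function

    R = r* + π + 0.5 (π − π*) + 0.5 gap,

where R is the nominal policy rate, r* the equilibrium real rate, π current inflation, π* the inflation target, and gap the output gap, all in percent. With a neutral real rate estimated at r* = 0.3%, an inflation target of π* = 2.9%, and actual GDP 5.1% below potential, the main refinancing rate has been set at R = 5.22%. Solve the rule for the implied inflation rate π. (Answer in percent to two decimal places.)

Output 5.1% below potential → gap = -5.1.
Collecting π: R = r* + (1 + 0.5) π − 0.5 π* + 0.5 gap
1.5 π = 5.22 − 0.3 + 0.5 × 2.9 − 0.5 × (-5.1) = 8.92
π = 8.92 / 1.5 = 5.95

5.95%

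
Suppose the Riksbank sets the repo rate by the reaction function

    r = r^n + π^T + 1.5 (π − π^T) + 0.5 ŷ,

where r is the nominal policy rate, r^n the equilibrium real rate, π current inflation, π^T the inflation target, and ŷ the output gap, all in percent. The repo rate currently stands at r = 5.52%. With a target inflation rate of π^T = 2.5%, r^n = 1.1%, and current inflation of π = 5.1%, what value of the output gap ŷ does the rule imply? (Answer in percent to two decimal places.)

-3.96%

0.5 ŷ = 5.52 − 1.1 − 2.5 − 1.5 × (5.1 − 2.5) = -1.98
ŷ = -1.98 / 0.5 = -3.96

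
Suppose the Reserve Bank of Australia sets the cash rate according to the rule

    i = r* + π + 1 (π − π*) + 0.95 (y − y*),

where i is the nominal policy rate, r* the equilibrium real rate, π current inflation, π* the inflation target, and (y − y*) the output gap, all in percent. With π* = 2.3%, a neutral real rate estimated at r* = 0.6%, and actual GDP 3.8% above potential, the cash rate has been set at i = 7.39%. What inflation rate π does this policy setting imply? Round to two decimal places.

2.74%

Output 3.8% above potential → (y − y*) = 3.8.
Collecting π: i = r* + (1 + 1) π − 1 π* + 0.95 (y − y*)
2 π = 7.39 − 0.6 + 1 × 2.3 − 0.95 × 3.8 = 5.48
π = 5.48 / 2 = 2.74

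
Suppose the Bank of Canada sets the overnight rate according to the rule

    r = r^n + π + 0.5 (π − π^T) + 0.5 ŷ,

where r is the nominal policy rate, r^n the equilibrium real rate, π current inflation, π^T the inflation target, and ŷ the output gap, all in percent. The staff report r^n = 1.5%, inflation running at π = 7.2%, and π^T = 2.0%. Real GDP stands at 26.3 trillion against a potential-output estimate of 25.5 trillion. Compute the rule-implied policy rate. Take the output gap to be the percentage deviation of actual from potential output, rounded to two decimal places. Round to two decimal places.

12.87%

Output gap = 100 × (26.3 − 25.5) / 25.5 = 3.14%.
r = 1.50 + 7.20 + 0.5 × (7.20 − 2.00) + 0.5 × 3.14
   = 1.50 + 7.2 + 2.6 + 1.57 = 12.87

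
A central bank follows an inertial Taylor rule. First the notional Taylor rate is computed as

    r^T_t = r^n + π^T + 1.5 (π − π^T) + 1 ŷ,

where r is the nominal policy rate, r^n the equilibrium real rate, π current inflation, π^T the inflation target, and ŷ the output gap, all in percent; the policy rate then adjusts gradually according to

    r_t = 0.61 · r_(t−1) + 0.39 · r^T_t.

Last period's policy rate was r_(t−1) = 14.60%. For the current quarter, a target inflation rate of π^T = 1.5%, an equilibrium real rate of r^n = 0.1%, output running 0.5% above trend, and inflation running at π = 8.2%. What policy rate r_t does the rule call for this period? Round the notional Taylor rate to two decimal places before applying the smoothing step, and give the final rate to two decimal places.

13.64%

Output 0.5% above potential → ŷ = 0.5.
r^T_t = 0.1 + 1.5 + 1.5 × (8.2 − 1.5) + 1 × 0.5
   = 0.1 + 1.5 + 10.05 + 0.5 = 12.15
r_t = 0.61 × 14.60 + 0.39 × 12.15 = 8.906 + 4.7385 = 13.64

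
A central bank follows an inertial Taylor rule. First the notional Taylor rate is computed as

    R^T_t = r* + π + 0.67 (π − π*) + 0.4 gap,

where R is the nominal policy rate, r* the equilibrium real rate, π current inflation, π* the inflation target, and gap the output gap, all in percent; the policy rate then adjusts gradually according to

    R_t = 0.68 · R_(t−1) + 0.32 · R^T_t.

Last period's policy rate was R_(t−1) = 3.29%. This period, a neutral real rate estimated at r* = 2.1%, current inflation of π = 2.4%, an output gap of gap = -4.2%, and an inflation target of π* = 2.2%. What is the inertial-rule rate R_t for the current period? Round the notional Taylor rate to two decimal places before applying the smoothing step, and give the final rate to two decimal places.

3.18%

R^T_t = 2.1 + 2.4 + 0.67 × (2.4 − 2.2) + 0.4 × (-4.2)
   = 2.1 + 2.4 + 0.134 − 1.68 = 2.95
R_t = 0.68 × 3.29 + 0.32 × 2.95 = 2.2372 + 0.944 = 3.18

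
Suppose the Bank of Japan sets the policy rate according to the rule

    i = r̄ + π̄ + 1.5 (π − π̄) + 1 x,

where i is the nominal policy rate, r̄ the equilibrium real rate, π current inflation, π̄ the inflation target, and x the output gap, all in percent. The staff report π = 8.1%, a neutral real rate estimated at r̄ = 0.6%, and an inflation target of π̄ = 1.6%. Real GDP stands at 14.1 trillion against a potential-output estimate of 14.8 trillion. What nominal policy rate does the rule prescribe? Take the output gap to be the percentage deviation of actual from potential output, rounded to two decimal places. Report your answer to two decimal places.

Output gap = 100 × (14.1 − 14.8) / 14.8 = -4.73%.
i = 0.60 + 1.60 + 1.5 × (8.10 − 1.60) + 1 × (-4.73)
   = 0.60 + 1.6 + 9.75 − 4.73 = 7.22

7.22%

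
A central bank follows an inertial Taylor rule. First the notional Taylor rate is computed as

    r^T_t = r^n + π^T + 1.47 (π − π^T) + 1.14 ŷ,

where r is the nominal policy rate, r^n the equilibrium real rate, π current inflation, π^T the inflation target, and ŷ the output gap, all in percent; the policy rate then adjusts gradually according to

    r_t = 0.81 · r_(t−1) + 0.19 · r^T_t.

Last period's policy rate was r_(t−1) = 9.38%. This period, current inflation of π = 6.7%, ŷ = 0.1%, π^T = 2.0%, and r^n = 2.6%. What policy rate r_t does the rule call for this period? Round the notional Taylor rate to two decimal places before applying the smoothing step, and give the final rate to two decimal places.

r^T_t = 2.6 + 2.0 + 1.47 × (6.7 − 2.0) + 1.14 × 0.1
   = 2.6 + 2 + 6.909 + 0.114 = 11.62
r_t = 0.81 × 9.38 + 0.19 × 11.62 = 7.5978 + 2.2078 = 9.81

9.81%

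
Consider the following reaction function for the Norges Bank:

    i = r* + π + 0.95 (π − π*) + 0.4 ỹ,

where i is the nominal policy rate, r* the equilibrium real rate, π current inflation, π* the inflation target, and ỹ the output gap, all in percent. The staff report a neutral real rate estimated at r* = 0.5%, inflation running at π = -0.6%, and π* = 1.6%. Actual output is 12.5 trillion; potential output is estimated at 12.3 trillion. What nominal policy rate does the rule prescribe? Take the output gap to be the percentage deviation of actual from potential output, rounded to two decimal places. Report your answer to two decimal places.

-1.54%

Output gap = 100 × (12.5 − 12.3) / 12.3 = 1.63%.
i = 0.50 + (-0.60) + 0.95 × (-0.60 − 1.60) + 0.4 × 1.63
   = 0.50 − 0.6 − 2.09 + 0.652 = -1.54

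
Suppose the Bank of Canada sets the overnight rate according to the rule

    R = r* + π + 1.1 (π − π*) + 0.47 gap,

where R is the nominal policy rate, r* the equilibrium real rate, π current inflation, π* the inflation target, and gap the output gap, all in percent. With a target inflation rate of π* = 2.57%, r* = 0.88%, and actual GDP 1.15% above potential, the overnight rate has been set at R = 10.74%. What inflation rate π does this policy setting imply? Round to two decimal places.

5.78%

Output 1.15% above potential → gap = 1.15.
Collecting π: R = r* + (1 + 1.1) π − 1.1 π* + 0.47 gap
2.1 π = 10.74 − 0.88 + 1.1 × 2.57 − 0.47 × 1.15 = 12.1465
π = 12.1465 / 2.1 = 5.78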